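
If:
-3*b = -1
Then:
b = 1/3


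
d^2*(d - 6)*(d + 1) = d^4 - 5*d^3 - 6*d^2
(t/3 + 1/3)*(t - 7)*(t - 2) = t^3/3 - 8*t^2/3 + 5*t/3 + 14/3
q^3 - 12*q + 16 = (q - 2)^2*(q + 4)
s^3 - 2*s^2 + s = s*(s - 1)^2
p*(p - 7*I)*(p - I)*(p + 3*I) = p^4 - 5*I*p^3 + 17*p^2 - 21*I*p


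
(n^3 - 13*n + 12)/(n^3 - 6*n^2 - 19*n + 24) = (n^2 + n - 12)/(n^2 - 5*n - 24)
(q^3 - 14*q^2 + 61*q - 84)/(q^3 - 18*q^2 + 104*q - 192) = (q^2 - 10*q + 21)/(q^2 - 14*q + 48)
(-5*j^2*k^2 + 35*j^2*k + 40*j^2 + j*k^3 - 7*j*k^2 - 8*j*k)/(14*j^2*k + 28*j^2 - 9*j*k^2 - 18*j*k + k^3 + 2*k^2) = j*(-5*j*k^2 + 35*j*k + 40*j + k^3 - 7*k^2 - 8*k)/(14*j^2*k + 28*j^2 - 9*j*k^2 - 18*j*k + k^3 + 2*k^2)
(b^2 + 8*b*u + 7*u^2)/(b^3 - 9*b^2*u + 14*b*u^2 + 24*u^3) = (b + 7*u)/(b^2 - 10*b*u + 24*u^2)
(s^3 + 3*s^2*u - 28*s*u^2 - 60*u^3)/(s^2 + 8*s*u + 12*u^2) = s - 5*u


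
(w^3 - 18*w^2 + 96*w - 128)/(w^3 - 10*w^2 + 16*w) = (w - 8)/w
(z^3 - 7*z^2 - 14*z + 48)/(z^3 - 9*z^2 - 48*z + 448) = (z^2 + z - 6)/(z^2 - z - 56)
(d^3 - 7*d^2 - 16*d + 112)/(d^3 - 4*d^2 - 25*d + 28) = (d - 4)/(d - 1)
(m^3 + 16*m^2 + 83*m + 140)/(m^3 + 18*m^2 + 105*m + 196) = (m + 5)/(m + 7)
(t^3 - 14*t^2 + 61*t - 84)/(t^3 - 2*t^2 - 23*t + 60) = (t - 7)/(t + 5)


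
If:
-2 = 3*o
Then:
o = -2/3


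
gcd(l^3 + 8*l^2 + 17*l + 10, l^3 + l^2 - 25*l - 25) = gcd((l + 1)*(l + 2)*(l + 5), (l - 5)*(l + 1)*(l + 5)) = l^2 + 6*l + 5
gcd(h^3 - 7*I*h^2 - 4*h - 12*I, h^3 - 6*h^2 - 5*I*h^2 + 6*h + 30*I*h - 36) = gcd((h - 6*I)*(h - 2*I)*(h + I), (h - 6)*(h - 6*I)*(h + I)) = h^2 - 5*I*h + 6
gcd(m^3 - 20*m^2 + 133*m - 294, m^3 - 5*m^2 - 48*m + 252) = m - 6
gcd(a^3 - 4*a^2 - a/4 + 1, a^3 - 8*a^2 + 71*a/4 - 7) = a^2 - 9*a/2 + 2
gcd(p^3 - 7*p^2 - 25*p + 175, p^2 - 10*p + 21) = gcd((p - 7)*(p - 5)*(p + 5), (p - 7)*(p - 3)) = p - 7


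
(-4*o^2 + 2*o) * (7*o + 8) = -28*o^3 - 18*o^2 + 16*o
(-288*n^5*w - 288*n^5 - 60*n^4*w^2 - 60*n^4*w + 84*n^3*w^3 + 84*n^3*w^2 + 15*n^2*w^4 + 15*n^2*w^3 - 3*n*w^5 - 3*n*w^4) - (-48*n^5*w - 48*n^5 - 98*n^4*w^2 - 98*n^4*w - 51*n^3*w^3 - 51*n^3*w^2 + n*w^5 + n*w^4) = -240*n^5*w - 240*n^5 + 38*n^4*w^2 + 38*n^4*w + 135*n^3*w^3 + 135*n^3*w^2 + 15*n^2*w^4 + 15*n^2*w^3 - 4*n*w^5 - 4*n*w^4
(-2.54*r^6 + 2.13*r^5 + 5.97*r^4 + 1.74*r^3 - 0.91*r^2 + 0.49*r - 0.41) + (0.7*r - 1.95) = -2.54*r^6 + 2.13*r^5 + 5.97*r^4 + 1.74*r^3 - 0.91*r^2 + 1.19*r - 2.36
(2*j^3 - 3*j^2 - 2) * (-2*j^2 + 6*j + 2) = -4*j^5 + 18*j^4 - 14*j^3 - 2*j^2 - 12*j - 4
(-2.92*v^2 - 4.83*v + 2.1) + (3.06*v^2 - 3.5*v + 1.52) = 0.14*v^2 - 8.33*v + 3.62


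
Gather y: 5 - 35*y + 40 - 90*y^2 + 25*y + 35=-90*y^2 - 10*y + 80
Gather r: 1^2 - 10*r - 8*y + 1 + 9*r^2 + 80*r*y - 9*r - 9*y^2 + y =9*r^2 + r*(80*y - 19) - 9*y^2 - 7*y + 2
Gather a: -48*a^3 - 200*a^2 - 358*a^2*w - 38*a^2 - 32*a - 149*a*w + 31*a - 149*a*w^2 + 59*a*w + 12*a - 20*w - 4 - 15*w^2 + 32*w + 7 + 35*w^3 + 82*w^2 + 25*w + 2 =-48*a^3 + a^2*(-358*w - 238) + a*(-149*w^2 - 90*w + 11) + 35*w^3 + 67*w^2 + 37*w + 5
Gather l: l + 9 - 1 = l + 8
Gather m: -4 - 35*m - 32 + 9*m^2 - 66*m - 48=9*m^2 - 101*m - 84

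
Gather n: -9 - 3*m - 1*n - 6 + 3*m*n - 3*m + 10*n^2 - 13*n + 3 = -6*m + 10*n^2 + n*(3*m - 14) - 12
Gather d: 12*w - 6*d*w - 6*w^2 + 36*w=-6*d*w - 6*w^2 + 48*w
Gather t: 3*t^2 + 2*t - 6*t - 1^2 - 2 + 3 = 3*t^2 - 4*t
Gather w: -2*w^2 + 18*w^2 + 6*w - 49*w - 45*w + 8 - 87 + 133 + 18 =16*w^2 - 88*w + 72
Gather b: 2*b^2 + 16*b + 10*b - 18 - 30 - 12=2*b^2 + 26*b - 60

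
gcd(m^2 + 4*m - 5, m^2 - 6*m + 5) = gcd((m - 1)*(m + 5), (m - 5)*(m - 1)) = m - 1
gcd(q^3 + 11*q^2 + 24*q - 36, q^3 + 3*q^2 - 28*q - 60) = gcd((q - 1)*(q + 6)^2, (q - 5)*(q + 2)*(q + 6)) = q + 6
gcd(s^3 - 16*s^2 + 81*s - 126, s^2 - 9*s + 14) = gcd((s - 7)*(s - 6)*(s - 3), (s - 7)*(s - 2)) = s - 7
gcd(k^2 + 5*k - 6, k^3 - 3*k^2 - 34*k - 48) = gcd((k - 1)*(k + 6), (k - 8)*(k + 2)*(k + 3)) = 1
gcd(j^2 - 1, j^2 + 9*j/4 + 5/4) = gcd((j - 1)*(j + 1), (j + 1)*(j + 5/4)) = j + 1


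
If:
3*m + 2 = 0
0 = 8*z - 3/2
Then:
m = -2/3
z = 3/16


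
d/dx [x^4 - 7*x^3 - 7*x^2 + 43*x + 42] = 4*x^3 - 21*x^2 - 14*x + 43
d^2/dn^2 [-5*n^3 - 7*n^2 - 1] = -30*n - 14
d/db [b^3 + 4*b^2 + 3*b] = 3*b^2 + 8*b + 3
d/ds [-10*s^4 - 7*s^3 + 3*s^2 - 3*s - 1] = -40*s^3 - 21*s^2 + 6*s - 3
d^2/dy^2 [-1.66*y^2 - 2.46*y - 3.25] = -3.32000000000000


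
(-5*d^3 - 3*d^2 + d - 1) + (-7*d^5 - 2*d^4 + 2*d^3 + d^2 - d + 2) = -7*d^5 - 2*d^4 - 3*d^3 - 2*d^2 + 1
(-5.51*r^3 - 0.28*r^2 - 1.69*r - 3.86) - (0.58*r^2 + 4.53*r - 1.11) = -5.51*r^3 - 0.86*r^2 - 6.22*r - 2.75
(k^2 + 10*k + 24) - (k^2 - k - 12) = 11*k + 36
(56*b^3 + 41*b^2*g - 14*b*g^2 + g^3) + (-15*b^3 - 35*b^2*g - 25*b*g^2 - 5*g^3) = 41*b^3 + 6*b^2*g - 39*b*g^2 - 4*g^3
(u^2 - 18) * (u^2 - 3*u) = u^4 - 3*u^3 - 18*u^2 + 54*u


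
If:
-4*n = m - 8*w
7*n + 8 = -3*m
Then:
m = -56*w/5 - 32/5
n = 24*w/5 + 8/5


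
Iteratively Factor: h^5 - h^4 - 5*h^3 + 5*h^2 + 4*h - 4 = (h - 2)*(h^4 + h^3 - 3*h^2 - h + 2) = (h - 2)*(h - 1)*(h^3 + 2*h^2 - h - 2) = (h - 2)*(h - 1)*(h + 1)*(h^2 + h - 2) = (h - 2)*(h - 1)*(h + 1)*(h + 2)*(h - 1)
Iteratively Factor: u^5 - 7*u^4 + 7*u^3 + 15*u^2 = (u - 5)*(u^4 - 2*u^3 - 3*u^2) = u*(u - 5)*(u^3 - 2*u^2 - 3*u) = u*(u - 5)*(u - 3)*(u^2 + u) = u^2*(u - 5)*(u - 3)*(u + 1)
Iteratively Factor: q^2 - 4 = (q - 2)*(q + 2)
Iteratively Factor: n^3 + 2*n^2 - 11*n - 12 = (n + 4)*(n^2 - 2*n - 3) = (n + 1)*(n + 4)*(n - 3)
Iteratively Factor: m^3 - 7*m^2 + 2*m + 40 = (m - 4)*(m^2 - 3*m - 10) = (m - 4)*(m + 2)*(m - 5)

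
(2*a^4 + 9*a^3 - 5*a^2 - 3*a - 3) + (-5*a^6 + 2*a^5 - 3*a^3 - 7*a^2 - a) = -5*a^6 + 2*a^5 + 2*a^4 + 6*a^3 - 12*a^2 - 4*a - 3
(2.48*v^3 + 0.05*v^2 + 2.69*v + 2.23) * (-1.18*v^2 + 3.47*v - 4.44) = -2.9264*v^5 + 8.5466*v^4 - 14.0119*v^3 + 6.4809*v^2 - 4.2055*v - 9.9012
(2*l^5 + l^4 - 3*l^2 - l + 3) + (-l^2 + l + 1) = 2*l^5 + l^4 - 4*l^2 + 4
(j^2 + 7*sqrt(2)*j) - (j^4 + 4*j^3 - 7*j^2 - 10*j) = -j^4 - 4*j^3 + 8*j^2 + 7*sqrt(2)*j + 10*j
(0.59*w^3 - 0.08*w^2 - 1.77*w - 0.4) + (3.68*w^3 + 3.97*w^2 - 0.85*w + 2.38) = 4.27*w^3 + 3.89*w^2 - 2.62*w + 1.98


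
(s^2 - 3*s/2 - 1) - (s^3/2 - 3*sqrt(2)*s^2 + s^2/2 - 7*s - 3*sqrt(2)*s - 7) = -s^3/2 + s^2/2 + 3*sqrt(2)*s^2 + 3*sqrt(2)*s + 11*s/2 + 6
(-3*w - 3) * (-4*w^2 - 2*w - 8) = 12*w^3 + 18*w^2 + 30*w + 24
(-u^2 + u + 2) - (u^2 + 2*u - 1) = -2*u^2 - u + 3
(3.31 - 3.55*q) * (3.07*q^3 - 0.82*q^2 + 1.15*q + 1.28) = -10.8985*q^4 + 13.0727*q^3 - 6.7967*q^2 - 0.7375*q + 4.2368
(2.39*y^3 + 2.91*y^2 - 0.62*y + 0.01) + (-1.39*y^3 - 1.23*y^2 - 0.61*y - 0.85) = 1.0*y^3 + 1.68*y^2 - 1.23*y - 0.84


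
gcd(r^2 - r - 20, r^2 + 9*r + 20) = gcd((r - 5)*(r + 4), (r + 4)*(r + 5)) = r + 4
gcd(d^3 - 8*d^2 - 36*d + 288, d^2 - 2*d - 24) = d - 6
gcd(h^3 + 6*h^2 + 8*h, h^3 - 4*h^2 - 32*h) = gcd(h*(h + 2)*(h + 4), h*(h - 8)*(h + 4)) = h^2 + 4*h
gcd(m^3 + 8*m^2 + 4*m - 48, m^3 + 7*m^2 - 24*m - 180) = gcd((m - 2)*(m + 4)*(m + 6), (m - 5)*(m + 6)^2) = m + 6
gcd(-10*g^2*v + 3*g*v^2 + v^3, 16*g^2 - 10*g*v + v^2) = -2*g + v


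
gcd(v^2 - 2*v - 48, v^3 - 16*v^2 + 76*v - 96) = v - 8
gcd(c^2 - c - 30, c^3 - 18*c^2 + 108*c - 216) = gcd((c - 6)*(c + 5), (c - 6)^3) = c - 6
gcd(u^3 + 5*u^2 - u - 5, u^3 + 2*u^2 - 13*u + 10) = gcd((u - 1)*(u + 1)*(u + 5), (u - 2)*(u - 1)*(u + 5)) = u^2 + 4*u - 5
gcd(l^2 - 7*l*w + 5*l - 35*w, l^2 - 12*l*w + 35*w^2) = -l + 7*w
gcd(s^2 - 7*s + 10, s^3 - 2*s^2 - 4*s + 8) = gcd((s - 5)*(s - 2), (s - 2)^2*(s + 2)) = s - 2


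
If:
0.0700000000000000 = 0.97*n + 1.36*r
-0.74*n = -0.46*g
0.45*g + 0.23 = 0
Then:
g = -0.51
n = -0.32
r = 0.28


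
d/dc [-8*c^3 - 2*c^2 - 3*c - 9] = -24*c^2 - 4*c - 3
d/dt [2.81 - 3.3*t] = -3.30000000000000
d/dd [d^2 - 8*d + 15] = 2*d - 8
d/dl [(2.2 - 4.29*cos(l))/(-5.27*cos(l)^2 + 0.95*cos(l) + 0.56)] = (22.6083*cos(l)^2 - 23.188*cos(l) + 4.4924)*sin(l)/(27.7729*cos(l)^4 - 10.013*cos(l)^3 - 4.9999*cos(l)^2 + 1.064*cos(l) + 0.3136)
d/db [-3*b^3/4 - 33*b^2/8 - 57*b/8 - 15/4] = -9*b^2/4 - 33*b/4 - 57/8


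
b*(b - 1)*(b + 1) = b^3 - b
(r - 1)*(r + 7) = r^2 + 6*r - 7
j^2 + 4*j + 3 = (j + 1)*(j + 3)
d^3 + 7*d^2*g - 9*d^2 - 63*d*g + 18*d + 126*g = (d - 6)*(d - 3)*(d + 7*g)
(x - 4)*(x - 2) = x^2 - 6*x + 8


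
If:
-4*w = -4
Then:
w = 1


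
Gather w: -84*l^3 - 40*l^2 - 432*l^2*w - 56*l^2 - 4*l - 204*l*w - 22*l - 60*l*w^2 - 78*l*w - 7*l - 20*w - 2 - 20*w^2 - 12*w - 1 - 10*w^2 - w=-84*l^3 - 96*l^2 - 33*l + w^2*(-60*l - 30) + w*(-432*l^2 - 282*l - 33) - 3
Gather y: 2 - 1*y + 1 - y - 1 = 2 - 2*y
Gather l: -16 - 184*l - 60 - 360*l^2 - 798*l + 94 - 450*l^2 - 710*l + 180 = -810*l^2 - 1692*l + 198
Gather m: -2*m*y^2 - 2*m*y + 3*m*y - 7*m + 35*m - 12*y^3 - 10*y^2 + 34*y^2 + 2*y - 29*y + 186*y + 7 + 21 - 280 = m*(-2*y^2 + y + 28) - 12*y^3 + 24*y^2 + 159*y - 252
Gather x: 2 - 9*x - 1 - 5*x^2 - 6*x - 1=-5*x^2 - 15*x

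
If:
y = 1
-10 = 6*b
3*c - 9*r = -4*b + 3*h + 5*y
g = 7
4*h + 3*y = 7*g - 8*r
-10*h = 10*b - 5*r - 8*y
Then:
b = -5/3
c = 8551/450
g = 7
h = 641/150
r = 271/75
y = 1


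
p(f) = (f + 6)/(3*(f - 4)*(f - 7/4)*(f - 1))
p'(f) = 1/(3*(f - 4)*(f - 7/4)*(f - 1)) - (f + 6)/(3*(f - 4)*(f - 7/4)*(f - 1)^2) - (f + 6)/(3*(f - 4)*(f - 7/4)^2*(f - 1)) - (f + 6)/(3*(f - 4)^2*(f - 7/4)*(f - 1)) = 4*(-8*f^3 - 45*f^2 + 324*f - 334)/(3*(16*f^6 - 216*f^5 + 1137*f^4 - 2978*f^3 + 4113*f^2 - 2856*f + 784))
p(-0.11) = -0.23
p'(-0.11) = -0.43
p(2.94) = -1.22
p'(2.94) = 0.37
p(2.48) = -1.72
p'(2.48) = 2.19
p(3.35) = -1.28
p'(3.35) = -0.76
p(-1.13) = -0.05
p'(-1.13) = -0.06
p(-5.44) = -0.00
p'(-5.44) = -0.00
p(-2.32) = -0.01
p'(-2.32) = -0.01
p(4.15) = 2.98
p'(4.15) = -21.79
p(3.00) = -1.20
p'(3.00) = 0.23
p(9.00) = 0.02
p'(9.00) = -0.00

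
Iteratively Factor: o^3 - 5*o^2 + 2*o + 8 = (o - 4)*(o^2 - o - 2) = (o - 4)*(o + 1)*(o - 2)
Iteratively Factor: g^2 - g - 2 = (g + 1)*(g - 2)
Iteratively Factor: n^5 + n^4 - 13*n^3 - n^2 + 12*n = (n + 4)*(n^4 - 3*n^3 - n^2 + 3*n) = (n - 1)*(n + 4)*(n^3 - 2*n^2 - 3*n) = (n - 1)*(n + 1)*(n + 4)*(n^2 - 3*n) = (n - 3)*(n - 1)*(n + 1)*(n + 4)*(n)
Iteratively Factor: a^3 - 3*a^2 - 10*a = (a + 2)*(a^2 - 5*a) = a*(a + 2)*(a - 5)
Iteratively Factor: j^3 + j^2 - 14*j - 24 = (j + 2)*(j^2 - j - 12) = (j + 2)*(j + 3)*(j - 4)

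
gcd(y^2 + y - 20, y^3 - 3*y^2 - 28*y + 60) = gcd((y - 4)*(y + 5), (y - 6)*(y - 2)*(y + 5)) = y + 5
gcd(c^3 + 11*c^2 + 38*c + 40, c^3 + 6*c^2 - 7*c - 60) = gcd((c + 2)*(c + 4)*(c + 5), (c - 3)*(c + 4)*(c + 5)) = c^2 + 9*c + 20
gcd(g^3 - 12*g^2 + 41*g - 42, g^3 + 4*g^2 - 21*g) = g - 3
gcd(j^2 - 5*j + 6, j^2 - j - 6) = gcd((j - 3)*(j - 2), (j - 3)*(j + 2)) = j - 3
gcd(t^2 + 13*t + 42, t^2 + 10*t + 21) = t + 7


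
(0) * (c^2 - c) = 0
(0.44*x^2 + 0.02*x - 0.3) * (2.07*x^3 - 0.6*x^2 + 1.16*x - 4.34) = 0.9108*x^5 - 0.2226*x^4 - 0.1226*x^3 - 1.7064*x^2 - 0.4348*x + 1.302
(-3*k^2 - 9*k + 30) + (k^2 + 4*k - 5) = -2*k^2 - 5*k + 25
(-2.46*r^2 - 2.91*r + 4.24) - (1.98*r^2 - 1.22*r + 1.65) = -4.44*r^2 - 1.69*r + 2.59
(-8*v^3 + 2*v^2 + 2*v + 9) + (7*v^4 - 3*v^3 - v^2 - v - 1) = 7*v^4 - 11*v^3 + v^2 + v + 8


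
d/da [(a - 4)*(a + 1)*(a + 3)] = 3*a^2 - 13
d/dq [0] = 0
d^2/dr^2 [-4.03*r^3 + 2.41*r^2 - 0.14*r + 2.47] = 4.82 - 24.18*r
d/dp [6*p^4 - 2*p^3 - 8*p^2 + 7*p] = 24*p^3 - 6*p^2 - 16*p + 7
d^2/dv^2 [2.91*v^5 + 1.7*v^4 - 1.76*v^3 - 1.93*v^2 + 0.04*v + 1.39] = 58.2*v^3 + 20.4*v^2 - 10.56*v - 3.86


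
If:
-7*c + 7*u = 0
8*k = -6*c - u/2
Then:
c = u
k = -13*u/16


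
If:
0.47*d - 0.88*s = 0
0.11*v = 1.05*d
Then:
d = 0.104761904761905*v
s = 0.055952380952381*v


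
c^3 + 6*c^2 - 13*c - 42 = (c - 3)*(c + 2)*(c + 7)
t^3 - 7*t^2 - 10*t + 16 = (t - 8)*(t - 1)*(t + 2)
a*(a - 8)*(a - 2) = a^3 - 10*a^2 + 16*a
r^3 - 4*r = r*(r - 2)*(r + 2)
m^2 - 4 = (m - 2)*(m + 2)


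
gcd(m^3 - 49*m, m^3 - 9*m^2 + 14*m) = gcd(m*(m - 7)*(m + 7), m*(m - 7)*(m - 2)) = m^2 - 7*m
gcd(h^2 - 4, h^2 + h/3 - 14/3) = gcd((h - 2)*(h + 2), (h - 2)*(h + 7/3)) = h - 2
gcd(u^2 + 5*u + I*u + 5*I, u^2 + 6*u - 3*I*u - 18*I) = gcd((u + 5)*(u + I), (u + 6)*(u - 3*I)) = 1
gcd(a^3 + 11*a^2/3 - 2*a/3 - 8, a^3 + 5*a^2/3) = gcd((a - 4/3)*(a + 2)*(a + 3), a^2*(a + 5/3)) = 1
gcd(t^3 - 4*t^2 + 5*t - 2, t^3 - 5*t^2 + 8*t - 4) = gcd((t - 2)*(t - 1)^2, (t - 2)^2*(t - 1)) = t^2 - 3*t + 2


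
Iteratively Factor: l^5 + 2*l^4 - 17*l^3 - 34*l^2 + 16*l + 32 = (l - 1)*(l^4 + 3*l^3 - 14*l^2 - 48*l - 32) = (l - 4)*(l - 1)*(l^3 + 7*l^2 + 14*l + 8) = (l - 4)*(l - 1)*(l + 2)*(l^2 + 5*l + 4) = (l - 4)*(l - 1)*(l + 2)*(l + 4)*(l + 1)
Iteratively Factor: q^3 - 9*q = (q - 3)*(q^2 + 3*q) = q*(q - 3)*(q + 3)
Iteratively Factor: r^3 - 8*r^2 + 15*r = (r - 5)*(r^2 - 3*r) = (r - 5)*(r - 3)*(r)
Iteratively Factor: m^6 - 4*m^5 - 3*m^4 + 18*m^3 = (m)*(m^5 - 4*m^4 - 3*m^3 + 18*m^2) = m*(m - 3)*(m^4 - m^3 - 6*m^2) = m*(m - 3)*(m + 2)*(m^3 - 3*m^2) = m^2*(m - 3)*(m + 2)*(m^2 - 3*m) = m^2*(m - 3)^2*(m + 2)*(m)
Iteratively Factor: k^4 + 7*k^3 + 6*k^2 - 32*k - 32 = (k - 2)*(k^3 + 9*k^2 + 24*k + 16) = (k - 2)*(k + 4)*(k^2 + 5*k + 4) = (k - 2)*(k + 4)^2*(k + 1)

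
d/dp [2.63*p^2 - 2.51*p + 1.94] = 5.26*p - 2.51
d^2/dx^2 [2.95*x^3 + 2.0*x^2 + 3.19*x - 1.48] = 17.7*x + 4.0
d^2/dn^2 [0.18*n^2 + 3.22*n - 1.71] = 0.360000000000000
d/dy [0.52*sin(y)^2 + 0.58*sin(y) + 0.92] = (1.04*sin(y) + 0.58)*cos(y)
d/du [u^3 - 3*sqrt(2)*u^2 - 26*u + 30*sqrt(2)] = 3*u^2 - 6*sqrt(2)*u - 26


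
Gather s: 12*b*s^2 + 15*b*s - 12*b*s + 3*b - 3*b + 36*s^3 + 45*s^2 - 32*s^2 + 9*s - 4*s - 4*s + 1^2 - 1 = 36*s^3 + s^2*(12*b + 13) + s*(3*b + 1)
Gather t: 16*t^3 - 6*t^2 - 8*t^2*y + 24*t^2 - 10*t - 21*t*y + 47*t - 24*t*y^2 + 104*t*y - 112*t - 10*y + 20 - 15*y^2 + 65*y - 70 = 16*t^3 + t^2*(18 - 8*y) + t*(-24*y^2 + 83*y - 75) - 15*y^2 + 55*y - 50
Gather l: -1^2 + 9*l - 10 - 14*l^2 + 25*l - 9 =-14*l^2 + 34*l - 20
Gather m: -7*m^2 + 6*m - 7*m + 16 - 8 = -7*m^2 - m + 8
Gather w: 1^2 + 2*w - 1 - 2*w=0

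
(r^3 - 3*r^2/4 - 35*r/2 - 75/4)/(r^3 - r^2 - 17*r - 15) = (r + 5/4)/(r + 1)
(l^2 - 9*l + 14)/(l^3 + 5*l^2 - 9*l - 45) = (l^2 - 9*l + 14)/(l^3 + 5*l^2 - 9*l - 45)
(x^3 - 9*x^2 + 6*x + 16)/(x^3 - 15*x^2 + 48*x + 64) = (x - 2)/(x - 8)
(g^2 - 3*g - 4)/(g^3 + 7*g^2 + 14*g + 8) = (g - 4)/(g^2 + 6*g + 8)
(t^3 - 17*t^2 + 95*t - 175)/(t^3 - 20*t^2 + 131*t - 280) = (t - 5)/(t - 8)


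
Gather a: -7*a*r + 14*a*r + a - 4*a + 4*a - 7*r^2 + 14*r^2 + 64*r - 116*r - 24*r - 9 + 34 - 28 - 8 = a*(7*r + 1) + 7*r^2 - 76*r - 11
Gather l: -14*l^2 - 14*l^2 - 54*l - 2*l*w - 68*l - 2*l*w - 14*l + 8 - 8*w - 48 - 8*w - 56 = -28*l^2 + l*(-4*w - 136) - 16*w - 96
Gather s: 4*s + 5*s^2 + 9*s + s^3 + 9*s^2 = s^3 + 14*s^2 + 13*s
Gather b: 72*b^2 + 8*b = 72*b^2 + 8*b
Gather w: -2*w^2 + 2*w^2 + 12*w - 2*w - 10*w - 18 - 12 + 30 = 0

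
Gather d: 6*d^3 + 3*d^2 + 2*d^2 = 6*d^3 + 5*d^2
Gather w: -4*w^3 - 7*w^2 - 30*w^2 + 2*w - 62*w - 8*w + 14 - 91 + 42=-4*w^3 - 37*w^2 - 68*w - 35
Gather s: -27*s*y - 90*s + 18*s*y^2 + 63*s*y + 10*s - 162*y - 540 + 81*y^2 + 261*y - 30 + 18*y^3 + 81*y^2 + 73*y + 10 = s*(18*y^2 + 36*y - 80) + 18*y^3 + 162*y^2 + 172*y - 560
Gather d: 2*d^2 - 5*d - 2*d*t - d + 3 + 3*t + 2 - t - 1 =2*d^2 + d*(-2*t - 6) + 2*t + 4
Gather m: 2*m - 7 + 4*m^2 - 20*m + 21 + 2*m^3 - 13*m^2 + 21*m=2*m^3 - 9*m^2 + 3*m + 14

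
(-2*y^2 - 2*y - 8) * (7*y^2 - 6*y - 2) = -14*y^4 - 2*y^3 - 40*y^2 + 52*y + 16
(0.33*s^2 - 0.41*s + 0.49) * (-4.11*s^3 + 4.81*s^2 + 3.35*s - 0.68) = -1.3563*s^5 + 3.2724*s^4 - 2.8805*s^3 + 0.758999999999999*s^2 + 1.9203*s - 0.3332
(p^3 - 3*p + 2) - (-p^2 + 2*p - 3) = p^3 + p^2 - 5*p + 5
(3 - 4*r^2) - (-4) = 7 - 4*r^2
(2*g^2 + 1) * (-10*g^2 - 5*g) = -20*g^4 - 10*g^3 - 10*g^2 - 5*g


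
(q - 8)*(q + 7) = q^2 - q - 56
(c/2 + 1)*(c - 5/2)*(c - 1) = c^3/2 - 3*c^2/4 - 9*c/4 + 5/2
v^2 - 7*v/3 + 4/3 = (v - 4/3)*(v - 1)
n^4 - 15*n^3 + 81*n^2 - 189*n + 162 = (n - 6)*(n - 3)^3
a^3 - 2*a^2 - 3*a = a*(a - 3)*(a + 1)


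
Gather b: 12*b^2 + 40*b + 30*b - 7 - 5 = 12*b^2 + 70*b - 12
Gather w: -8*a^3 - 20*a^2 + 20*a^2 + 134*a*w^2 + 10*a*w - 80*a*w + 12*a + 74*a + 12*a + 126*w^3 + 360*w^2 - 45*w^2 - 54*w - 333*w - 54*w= -8*a^3 + 98*a + 126*w^3 + w^2*(134*a + 315) + w*(-70*a - 441)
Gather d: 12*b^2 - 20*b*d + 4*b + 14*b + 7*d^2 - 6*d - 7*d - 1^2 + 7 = 12*b^2 + 18*b + 7*d^2 + d*(-20*b - 13) + 6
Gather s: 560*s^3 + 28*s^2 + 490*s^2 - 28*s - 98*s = 560*s^3 + 518*s^2 - 126*s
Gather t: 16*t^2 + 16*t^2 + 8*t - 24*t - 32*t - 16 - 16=32*t^2 - 48*t - 32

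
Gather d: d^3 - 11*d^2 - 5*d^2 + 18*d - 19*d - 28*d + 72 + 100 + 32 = d^3 - 16*d^2 - 29*d + 204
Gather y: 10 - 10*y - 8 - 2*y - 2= -12*y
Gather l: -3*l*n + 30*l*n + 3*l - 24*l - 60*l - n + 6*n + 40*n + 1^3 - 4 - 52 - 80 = l*(27*n - 81) + 45*n - 135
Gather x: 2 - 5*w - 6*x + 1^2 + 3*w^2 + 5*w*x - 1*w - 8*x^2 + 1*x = 3*w^2 - 6*w - 8*x^2 + x*(5*w - 5) + 3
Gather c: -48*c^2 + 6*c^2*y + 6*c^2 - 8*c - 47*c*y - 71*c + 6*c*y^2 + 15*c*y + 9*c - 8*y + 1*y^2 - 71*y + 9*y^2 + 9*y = c^2*(6*y - 42) + c*(6*y^2 - 32*y - 70) + 10*y^2 - 70*y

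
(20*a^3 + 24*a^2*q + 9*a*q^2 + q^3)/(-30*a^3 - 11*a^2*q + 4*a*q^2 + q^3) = (2*a + q)/(-3*a + q)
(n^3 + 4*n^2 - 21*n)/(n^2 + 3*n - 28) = n*(n - 3)/(n - 4)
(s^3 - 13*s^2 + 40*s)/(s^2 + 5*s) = (s^2 - 13*s + 40)/(s + 5)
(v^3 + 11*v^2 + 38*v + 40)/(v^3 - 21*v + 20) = (v^2 + 6*v + 8)/(v^2 - 5*v + 4)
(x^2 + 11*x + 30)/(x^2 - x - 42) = (x + 5)/(x - 7)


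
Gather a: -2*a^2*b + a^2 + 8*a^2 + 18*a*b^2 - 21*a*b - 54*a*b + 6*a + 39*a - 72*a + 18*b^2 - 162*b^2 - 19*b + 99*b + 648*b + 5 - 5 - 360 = a^2*(9 - 2*b) + a*(18*b^2 - 75*b - 27) - 144*b^2 + 728*b - 360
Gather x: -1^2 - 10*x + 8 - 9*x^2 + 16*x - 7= -9*x^2 + 6*x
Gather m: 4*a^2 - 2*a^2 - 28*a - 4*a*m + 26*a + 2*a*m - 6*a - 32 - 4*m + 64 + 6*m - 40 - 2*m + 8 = 2*a^2 - 2*a*m - 8*a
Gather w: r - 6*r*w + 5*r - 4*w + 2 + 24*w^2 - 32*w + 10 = 6*r + 24*w^2 + w*(-6*r - 36) + 12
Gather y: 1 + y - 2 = y - 1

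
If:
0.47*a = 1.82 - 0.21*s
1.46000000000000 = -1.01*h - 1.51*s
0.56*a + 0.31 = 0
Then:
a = -0.55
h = -16.25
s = 9.91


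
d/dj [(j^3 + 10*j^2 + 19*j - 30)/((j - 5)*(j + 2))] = (j^4 - 6*j^3 - 79*j^2 - 140*j - 280)/(j^4 - 6*j^3 - 11*j^2 + 60*j + 100)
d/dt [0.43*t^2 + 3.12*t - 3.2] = 0.86*t + 3.12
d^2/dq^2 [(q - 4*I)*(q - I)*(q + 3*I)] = 6*q - 4*I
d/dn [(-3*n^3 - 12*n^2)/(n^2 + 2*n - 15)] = 3*n*(-n^3 - 4*n^2 + 37*n + 120)/(n^4 + 4*n^3 - 26*n^2 - 60*n + 225)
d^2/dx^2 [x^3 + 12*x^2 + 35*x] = 6*x + 24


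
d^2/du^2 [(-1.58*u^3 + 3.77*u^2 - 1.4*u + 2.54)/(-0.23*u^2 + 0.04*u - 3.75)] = (4.44089209850063e-16*u^4 - 2.641692*u^3 + 17.281554*u^2 + 126.207708*u - 101.237878)/(0.012167*u^6 - 0.006348*u^5 + 0.596229*u^4 - 0.207064*u^3 + 9.721125*u^2 - 1.6875*u + 52.734375)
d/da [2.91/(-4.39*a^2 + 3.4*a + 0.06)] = (25.5498*a - 9.894)/(-4.39*a^2 + 3.4*a + 0.06)^2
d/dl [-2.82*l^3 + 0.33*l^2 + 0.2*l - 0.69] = -8.46*l^2 + 0.66*l + 0.2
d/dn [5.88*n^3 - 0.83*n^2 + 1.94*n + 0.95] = 17.64*n^2 - 1.66*n + 1.94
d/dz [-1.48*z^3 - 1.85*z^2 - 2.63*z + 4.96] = -4.44*z^2 - 3.7*z - 2.63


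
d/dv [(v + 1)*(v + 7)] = 2*v + 8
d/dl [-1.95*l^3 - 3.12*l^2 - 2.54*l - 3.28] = -5.85*l^2 - 6.24*l - 2.54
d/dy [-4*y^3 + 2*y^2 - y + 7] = -12*y^2 + 4*y - 1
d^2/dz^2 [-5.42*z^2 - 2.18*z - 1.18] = -10.8400000000000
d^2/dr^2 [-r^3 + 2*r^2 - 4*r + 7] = 4 - 6*r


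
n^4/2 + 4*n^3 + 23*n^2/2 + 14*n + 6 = (n/2 + 1)*(n + 1)*(n + 2)*(n + 3)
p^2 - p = p*(p - 1)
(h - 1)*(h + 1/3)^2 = h^3 - h^2/3 - 5*h/9 - 1/9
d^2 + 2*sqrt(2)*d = d*(d + 2*sqrt(2))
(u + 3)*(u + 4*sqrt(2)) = u^2 + 3*u + 4*sqrt(2)*u + 12*sqrt(2)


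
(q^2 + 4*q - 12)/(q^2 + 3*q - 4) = (q^2 + 4*q - 12)/(q^2 + 3*q - 4)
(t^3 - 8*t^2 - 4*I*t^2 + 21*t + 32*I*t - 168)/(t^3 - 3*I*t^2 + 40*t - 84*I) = (t^2 + t*(-8 + 3*I) - 24*I)/(t^2 + 4*I*t + 12)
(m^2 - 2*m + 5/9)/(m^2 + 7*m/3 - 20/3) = (m - 1/3)/(m + 4)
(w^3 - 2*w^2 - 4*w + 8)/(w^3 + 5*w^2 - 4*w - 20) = (w - 2)/(w + 5)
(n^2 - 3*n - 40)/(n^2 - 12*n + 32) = (n + 5)/(n - 4)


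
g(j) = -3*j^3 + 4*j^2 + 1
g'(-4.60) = -227.24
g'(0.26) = 1.47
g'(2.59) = -39.65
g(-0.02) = 1.00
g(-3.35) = 158.68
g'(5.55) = -232.82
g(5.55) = -388.65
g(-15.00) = 11026.00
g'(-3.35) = -127.80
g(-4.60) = 377.65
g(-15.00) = 11026.00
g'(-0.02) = -0.16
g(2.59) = -24.29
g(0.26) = 1.22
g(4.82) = -242.01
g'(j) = -9*j^2 + 8*j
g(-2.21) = 52.92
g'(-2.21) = -61.64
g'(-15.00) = -2145.00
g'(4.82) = -170.53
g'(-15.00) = -2145.00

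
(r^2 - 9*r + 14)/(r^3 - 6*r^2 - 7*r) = (r - 2)/(r*(r + 1))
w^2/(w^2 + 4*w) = w/(w + 4)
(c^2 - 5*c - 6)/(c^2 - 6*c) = (c + 1)/c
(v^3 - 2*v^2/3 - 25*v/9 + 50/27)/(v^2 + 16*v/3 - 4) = (v^2 - 25/9)/(v + 6)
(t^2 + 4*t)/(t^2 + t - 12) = t/(t - 3)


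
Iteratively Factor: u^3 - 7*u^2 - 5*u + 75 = (u - 5)*(u^2 - 2*u - 15) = (u - 5)^2*(u + 3)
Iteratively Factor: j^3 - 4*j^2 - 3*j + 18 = (j - 3)*(j^2 - j - 6) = (j - 3)^2*(j + 2)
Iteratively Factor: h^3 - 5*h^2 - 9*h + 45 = (h - 3)*(h^2 - 2*h - 15) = (h - 5)*(h - 3)*(h + 3)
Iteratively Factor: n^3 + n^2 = (n)*(n^2 + n) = n*(n + 1)*(n)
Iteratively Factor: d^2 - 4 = (d + 2)*(d - 2)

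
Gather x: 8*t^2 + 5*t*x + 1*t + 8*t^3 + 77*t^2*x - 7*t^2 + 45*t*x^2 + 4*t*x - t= 8*t^3 + t^2 + 45*t*x^2 + x*(77*t^2 + 9*t)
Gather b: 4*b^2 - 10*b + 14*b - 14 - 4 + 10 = 4*b^2 + 4*b - 8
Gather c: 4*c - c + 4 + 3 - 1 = 3*c + 6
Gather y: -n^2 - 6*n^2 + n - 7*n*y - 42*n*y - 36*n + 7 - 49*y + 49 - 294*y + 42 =-7*n^2 - 35*n + y*(-49*n - 343) + 98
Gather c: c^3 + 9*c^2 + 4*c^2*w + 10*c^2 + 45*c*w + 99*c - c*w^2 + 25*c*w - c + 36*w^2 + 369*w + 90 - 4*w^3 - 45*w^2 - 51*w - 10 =c^3 + c^2*(4*w + 19) + c*(-w^2 + 70*w + 98) - 4*w^3 - 9*w^2 + 318*w + 80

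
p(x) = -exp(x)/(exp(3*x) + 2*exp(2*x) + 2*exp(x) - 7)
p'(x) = -(-3*exp(3*x) - 4*exp(2*x) - 2*exp(x))*exp(x)/(exp(3*x) + 2*exp(2*x) + 2*exp(x) - 7)^2 - exp(x)/(exp(3*x) + 2*exp(2*x) + 2*exp(x) - 7) = (2*exp(3*x) + 2*exp(2*x) + 7)*exp(x)/(exp(6*x) + 4*exp(5*x) + 8*exp(4*x) - 6*exp(3*x) - 24*exp(2*x) - 28*exp(x) + 49)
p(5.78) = -0.00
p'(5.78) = 0.00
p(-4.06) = 0.00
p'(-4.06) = 0.00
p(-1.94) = 0.02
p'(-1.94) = 0.02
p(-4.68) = 0.00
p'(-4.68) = 0.00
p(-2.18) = 0.02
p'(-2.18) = 0.02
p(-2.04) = 0.02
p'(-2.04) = 0.02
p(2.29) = -0.01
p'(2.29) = 0.02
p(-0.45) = 0.14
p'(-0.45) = 0.25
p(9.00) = 0.00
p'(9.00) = 0.00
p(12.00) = 0.00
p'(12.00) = 0.00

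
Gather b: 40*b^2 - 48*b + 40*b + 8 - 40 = 40*b^2 - 8*b - 32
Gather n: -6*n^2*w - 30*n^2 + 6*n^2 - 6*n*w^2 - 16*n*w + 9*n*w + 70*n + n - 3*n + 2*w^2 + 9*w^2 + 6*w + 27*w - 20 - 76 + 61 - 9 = n^2*(-6*w - 24) + n*(-6*w^2 - 7*w + 68) + 11*w^2 + 33*w - 44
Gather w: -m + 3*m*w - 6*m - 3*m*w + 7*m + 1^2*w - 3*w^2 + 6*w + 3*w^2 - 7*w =0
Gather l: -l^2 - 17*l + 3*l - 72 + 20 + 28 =-l^2 - 14*l - 24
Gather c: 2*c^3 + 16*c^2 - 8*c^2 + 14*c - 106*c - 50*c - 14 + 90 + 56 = 2*c^3 + 8*c^2 - 142*c + 132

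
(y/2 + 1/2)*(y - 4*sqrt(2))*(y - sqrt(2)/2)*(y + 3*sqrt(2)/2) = y^4/2 - 3*sqrt(2)*y^3/2 + y^3/2 - 19*y^2/4 - 3*sqrt(2)*y^2/2 - 19*y/4 + 3*sqrt(2)*y + 3*sqrt(2)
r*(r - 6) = r^2 - 6*r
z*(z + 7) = z^2 + 7*z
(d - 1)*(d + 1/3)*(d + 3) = d^3 + 7*d^2/3 - 7*d/3 - 1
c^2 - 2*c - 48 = (c - 8)*(c + 6)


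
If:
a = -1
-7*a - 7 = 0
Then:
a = -1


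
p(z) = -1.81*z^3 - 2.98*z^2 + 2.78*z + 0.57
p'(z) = -5.43*z^2 - 5.96*z + 2.78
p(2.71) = -49.81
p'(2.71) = -53.25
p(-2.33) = 0.81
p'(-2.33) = -12.81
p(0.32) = 1.10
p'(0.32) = 0.32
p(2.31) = -31.22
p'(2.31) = -39.96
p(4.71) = -241.57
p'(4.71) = -145.75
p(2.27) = -29.65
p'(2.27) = -38.73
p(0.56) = 0.87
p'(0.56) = -2.26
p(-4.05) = 60.67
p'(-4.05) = -62.15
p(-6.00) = 267.57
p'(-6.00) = -156.94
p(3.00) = -66.78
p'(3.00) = -63.97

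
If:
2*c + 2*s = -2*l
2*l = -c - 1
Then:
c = 1 - 2*s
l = s - 1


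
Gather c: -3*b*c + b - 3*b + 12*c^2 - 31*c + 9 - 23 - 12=-2*b + 12*c^2 + c*(-3*b - 31) - 26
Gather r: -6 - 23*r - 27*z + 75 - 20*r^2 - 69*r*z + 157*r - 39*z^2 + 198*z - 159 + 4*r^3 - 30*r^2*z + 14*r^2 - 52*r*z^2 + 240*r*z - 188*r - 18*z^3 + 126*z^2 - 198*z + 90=4*r^3 + r^2*(-30*z - 6) + r*(-52*z^2 + 171*z - 54) - 18*z^3 + 87*z^2 - 27*z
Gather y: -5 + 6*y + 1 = 6*y - 4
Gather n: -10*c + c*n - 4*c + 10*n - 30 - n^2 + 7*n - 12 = -14*c - n^2 + n*(c + 17) - 42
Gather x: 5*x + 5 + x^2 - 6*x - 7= x^2 - x - 2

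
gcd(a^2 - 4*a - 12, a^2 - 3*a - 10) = a + 2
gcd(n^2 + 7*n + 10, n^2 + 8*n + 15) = n + 5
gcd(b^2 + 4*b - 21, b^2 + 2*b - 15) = b - 3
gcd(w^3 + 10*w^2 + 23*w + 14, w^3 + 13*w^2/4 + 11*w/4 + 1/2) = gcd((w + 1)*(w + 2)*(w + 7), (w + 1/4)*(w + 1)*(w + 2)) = w^2 + 3*w + 2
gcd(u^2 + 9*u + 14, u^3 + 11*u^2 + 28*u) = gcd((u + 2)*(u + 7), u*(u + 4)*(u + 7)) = u + 7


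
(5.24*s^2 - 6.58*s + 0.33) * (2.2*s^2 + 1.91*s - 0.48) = 11.528*s^4 - 4.4676*s^3 - 14.357*s^2 + 3.7887*s - 0.1584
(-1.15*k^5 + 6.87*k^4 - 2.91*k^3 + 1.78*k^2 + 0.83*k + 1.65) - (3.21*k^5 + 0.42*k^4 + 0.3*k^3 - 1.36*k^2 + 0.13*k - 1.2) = -4.36*k^5 + 6.45*k^4 - 3.21*k^3 + 3.14*k^2 + 0.7*k + 2.85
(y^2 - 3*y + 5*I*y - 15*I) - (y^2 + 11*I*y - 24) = -3*y - 6*I*y + 24 - 15*I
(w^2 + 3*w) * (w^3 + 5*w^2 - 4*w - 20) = w^5 + 8*w^4 + 11*w^3 - 32*w^2 - 60*w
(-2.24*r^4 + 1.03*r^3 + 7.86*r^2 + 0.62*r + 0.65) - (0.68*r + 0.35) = -2.24*r^4 + 1.03*r^3 + 7.86*r^2 - 0.0600000000000001*r + 0.3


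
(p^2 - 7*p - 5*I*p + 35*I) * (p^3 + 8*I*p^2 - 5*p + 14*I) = p^5 - 7*p^4 + 3*I*p^4 + 35*p^3 - 21*I*p^3 - 245*p^2 + 39*I*p^2 + 70*p - 273*I*p - 490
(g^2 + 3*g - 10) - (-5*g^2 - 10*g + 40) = 6*g^2 + 13*g - 50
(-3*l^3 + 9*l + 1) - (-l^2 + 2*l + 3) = -3*l^3 + l^2 + 7*l - 2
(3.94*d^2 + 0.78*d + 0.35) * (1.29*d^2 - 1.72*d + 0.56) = 5.0826*d^4 - 5.7706*d^3 + 1.3163*d^2 - 0.1652*d + 0.196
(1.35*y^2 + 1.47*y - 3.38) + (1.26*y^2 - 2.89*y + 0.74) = 2.61*y^2 - 1.42*y - 2.64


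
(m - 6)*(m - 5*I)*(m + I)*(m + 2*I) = m^4 - 6*m^3 - 2*I*m^3 + 13*m^2 + 12*I*m^2 - 78*m + 10*I*m - 60*I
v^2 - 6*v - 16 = (v - 8)*(v + 2)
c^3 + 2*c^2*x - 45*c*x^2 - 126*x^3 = (c - 7*x)*(c + 3*x)*(c + 6*x)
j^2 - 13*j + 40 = (j - 8)*(j - 5)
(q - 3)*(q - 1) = q^2 - 4*q + 3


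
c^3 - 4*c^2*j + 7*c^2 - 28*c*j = c*(c + 7)*(c - 4*j)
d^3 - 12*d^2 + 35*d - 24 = (d - 8)*(d - 3)*(d - 1)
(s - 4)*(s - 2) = s^2 - 6*s + 8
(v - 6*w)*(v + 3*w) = v^2 - 3*v*w - 18*w^2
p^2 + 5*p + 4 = (p + 1)*(p + 4)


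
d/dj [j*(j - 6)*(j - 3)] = 3*j^2 - 18*j + 18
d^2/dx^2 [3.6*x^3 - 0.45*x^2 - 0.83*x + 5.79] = 21.6*x - 0.9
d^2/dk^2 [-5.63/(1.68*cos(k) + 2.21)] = (-20.903064*cos(k) + 7.945056*cos(2*k) - 23.835168)/(1.68*cos(k) + 2.21)^3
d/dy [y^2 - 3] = 2*y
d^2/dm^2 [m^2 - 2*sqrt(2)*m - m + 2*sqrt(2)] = 2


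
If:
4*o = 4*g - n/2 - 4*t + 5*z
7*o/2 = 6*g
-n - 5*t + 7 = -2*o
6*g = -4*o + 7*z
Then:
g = 49*z/90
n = 56/3 - 878*z/135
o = 14*z/15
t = 226*z/135 - 7/3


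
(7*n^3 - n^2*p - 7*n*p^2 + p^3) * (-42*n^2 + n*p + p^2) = -294*n^5 + 49*n^4*p + 300*n^3*p^2 - 50*n^2*p^3 - 6*n*p^4 + p^5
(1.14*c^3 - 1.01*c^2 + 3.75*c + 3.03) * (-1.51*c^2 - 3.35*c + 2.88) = -1.7214*c^5 - 2.2939*c^4 + 1.0042*c^3 - 20.0466*c^2 + 0.6495*c + 8.7264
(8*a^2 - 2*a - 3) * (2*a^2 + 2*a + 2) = 16*a^4 + 12*a^3 + 6*a^2 - 10*a - 6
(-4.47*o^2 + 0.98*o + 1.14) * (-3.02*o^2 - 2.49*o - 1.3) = 13.4994*o^4 + 8.1707*o^3 - 0.0720000000000001*o^2 - 4.1126*o - 1.482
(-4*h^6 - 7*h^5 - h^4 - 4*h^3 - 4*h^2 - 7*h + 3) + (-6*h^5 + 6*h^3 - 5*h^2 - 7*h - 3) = -4*h^6 - 13*h^5 - h^4 + 2*h^3 - 9*h^2 - 14*h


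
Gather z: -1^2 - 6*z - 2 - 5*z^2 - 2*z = -5*z^2 - 8*z - 3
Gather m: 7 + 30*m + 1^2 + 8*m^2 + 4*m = 8*m^2 + 34*m + 8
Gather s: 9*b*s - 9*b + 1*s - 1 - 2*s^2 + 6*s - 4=-9*b - 2*s^2 + s*(9*b + 7) - 5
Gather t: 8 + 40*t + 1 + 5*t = 45*t + 9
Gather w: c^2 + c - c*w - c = c^2 - c*w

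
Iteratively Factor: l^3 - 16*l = (l + 4)*(l^2 - 4*l) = l*(l + 4)*(l - 4)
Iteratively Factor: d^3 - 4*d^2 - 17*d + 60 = (d + 4)*(d^2 - 8*d + 15) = (d - 3)*(d + 4)*(d - 5)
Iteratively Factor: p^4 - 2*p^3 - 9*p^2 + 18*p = (p - 3)*(p^3 + p^2 - 6*p) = (p - 3)*(p + 3)*(p^2 - 2*p) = (p - 3)*(p - 2)*(p + 3)*(p)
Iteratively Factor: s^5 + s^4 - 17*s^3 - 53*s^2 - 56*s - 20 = (s - 5)*(s^4 + 6*s^3 + 13*s^2 + 12*s + 4) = (s - 5)*(s + 1)*(s^3 + 5*s^2 + 8*s + 4) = (s - 5)*(s + 1)*(s + 2)*(s^2 + 3*s + 2) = (s - 5)*(s + 1)*(s + 2)^2*(s + 1)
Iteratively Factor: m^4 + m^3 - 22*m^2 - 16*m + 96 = (m + 3)*(m^3 - 2*m^2 - 16*m + 32) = (m - 4)*(m + 3)*(m^2 + 2*m - 8) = (m - 4)*(m - 2)*(m + 3)*(m + 4)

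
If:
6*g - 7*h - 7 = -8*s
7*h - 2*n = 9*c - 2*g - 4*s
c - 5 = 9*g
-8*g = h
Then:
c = 373/62 - 36*s/31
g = 7/62 - 4*s/31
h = 32*s/31 - 28/31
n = 332*s/31 - 3735/124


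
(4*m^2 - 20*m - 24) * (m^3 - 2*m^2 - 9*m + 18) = 4*m^5 - 28*m^4 - 20*m^3 + 300*m^2 - 144*m - 432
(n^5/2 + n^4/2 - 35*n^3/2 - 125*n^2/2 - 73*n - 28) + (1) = n^5/2 + n^4/2 - 35*n^3/2 - 125*n^2/2 - 73*n - 27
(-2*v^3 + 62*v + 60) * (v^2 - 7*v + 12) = -2*v^5 + 14*v^4 + 38*v^3 - 374*v^2 + 324*v + 720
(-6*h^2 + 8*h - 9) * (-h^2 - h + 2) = 6*h^4 - 2*h^3 - 11*h^2 + 25*h - 18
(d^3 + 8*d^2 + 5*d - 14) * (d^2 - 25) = d^5 + 8*d^4 - 20*d^3 - 214*d^2 - 125*d + 350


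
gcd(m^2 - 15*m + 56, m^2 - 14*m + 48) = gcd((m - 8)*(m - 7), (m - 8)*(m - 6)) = m - 8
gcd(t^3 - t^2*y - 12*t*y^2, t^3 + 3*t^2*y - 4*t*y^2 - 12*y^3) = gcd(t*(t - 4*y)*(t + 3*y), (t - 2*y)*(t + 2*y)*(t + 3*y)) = t + 3*y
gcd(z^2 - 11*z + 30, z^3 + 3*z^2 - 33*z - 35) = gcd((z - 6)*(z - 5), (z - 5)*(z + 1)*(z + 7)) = z - 5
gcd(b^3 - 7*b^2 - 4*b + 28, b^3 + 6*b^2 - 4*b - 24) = b^2 - 4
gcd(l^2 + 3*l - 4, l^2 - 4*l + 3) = l - 1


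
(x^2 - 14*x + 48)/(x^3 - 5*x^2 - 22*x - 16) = (x - 6)/(x^2 + 3*x + 2)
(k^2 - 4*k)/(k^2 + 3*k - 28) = k/(k + 7)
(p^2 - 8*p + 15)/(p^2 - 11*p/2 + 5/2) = 2*(p - 3)/(2*p - 1)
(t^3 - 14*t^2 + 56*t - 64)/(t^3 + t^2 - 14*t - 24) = (t^2 - 10*t + 16)/(t^2 + 5*t + 6)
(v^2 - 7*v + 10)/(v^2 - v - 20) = (v - 2)/(v + 4)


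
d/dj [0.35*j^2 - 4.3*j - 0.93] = 0.7*j - 4.3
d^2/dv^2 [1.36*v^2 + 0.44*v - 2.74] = 2.72000000000000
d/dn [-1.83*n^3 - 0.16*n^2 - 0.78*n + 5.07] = -5.49*n^2 - 0.32*n - 0.78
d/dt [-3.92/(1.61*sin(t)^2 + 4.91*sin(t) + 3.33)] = (12.6224*sin(t) + 19.2472)*cos(t)/(1.61*sin(t)^2 + 4.91*sin(t) + 3.33)^2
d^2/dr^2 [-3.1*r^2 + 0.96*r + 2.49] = -6.20000000000000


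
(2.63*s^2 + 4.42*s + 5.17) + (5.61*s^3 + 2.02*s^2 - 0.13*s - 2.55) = 5.61*s^3 + 4.65*s^2 + 4.29*s + 2.62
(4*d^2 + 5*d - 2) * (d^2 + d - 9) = 4*d^4 + 9*d^3 - 33*d^2 - 47*d + 18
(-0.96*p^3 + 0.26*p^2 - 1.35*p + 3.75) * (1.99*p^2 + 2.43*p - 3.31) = -1.9104*p^5 - 1.8154*p^4 + 1.1229*p^3 + 3.3214*p^2 + 13.581*p - 12.4125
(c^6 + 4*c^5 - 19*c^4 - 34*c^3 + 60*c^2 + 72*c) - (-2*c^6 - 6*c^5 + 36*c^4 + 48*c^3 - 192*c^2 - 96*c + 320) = 3*c^6 + 10*c^5 - 55*c^4 - 82*c^3 + 252*c^2 + 168*c - 320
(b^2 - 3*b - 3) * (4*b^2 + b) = 4*b^4 - 11*b^3 - 15*b^2 - 3*b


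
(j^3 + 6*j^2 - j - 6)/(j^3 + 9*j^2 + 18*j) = (j^2 - 1)/(j*(j + 3))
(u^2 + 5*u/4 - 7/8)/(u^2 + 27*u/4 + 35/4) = (u - 1/2)/(u + 5)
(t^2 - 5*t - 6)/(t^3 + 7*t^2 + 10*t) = (t^2 - 5*t - 6)/(t*(t^2 + 7*t + 10))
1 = 1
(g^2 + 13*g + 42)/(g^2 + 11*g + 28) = (g + 6)/(g + 4)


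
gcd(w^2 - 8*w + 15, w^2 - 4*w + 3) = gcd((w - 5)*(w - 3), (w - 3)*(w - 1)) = w - 3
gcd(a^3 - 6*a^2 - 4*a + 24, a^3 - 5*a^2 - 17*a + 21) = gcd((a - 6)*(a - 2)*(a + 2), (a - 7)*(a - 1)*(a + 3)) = 1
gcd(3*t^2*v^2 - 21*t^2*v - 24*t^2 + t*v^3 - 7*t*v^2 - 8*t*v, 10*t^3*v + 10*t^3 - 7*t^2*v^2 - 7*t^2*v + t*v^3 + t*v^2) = t*v + t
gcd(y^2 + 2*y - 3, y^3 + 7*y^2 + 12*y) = y + 3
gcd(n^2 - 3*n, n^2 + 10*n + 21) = 1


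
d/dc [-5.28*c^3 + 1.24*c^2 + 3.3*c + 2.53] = -15.84*c^2 + 2.48*c + 3.3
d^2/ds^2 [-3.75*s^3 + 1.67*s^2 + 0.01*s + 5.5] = 3.34 - 22.5*s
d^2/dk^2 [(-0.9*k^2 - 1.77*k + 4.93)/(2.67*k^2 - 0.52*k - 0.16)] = (-27.735426*k^3 + 208.565982*k^2 - 45.605736*k + 7.126784)/(19.034163*k^6 - 11.121084*k^5 - 1.255968*k^4 + 1.192256*k^3 + 0.075264*k^2 - 0.039936*k - 0.004096)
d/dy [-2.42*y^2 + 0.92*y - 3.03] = 0.92 - 4.84*y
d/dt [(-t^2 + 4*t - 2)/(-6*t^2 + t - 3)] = (23*t^2 - 18*t - 10)/(36*t^4 - 12*t^3 + 37*t^2 - 6*t + 9)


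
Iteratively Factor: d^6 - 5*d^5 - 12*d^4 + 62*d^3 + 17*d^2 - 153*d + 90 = (d + 2)*(d^5 - 7*d^4 + 2*d^3 + 58*d^2 - 99*d + 45) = (d - 3)*(d + 2)*(d^4 - 4*d^3 - 10*d^2 + 28*d - 15) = (d - 3)*(d - 1)*(d + 2)*(d^3 - 3*d^2 - 13*d + 15) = (d - 3)*(d - 1)*(d + 2)*(d + 3)*(d^2 - 6*d + 5) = (d - 5)*(d - 3)*(d - 1)*(d + 2)*(d + 3)*(d - 1)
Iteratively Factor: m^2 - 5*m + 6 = (m - 2)*(m - 3)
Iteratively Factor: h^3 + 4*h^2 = (h)*(h^2 + 4*h) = h^2*(h + 4)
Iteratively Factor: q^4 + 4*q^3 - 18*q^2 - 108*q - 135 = (q - 5)*(q^3 + 9*q^2 + 27*q + 27) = (q - 5)*(q + 3)*(q^2 + 6*q + 9) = (q - 5)*(q + 3)^2*(q + 3)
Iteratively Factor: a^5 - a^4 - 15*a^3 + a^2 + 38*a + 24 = (a + 1)*(a^4 - 2*a^3 - 13*a^2 + 14*a + 24) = (a - 2)*(a + 1)*(a^3 - 13*a - 12) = (a - 2)*(a + 1)*(a + 3)*(a^2 - 3*a - 4) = (a - 4)*(a - 2)*(a + 1)*(a + 3)*(a + 1)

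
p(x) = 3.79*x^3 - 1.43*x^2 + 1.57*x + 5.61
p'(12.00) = 1604.53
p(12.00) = 6367.65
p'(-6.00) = 428.05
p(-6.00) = -873.93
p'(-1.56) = 33.70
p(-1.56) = -14.71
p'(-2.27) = 66.65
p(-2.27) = -49.65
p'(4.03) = 174.70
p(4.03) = 236.77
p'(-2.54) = 82.19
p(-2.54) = -69.71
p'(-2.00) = 52.77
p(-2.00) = -33.57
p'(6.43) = 453.27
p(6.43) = 964.14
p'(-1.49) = 31.07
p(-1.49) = -12.44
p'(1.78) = 32.50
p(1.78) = 25.25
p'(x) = 11.37*x^2 - 2.86*x + 1.57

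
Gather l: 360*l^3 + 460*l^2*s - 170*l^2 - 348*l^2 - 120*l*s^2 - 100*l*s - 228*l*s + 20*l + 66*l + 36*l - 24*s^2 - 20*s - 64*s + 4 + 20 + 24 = 360*l^3 + l^2*(460*s - 518) + l*(-120*s^2 - 328*s + 122) - 24*s^2 - 84*s + 48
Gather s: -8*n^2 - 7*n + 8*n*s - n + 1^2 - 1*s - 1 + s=-8*n^2 + 8*n*s - 8*n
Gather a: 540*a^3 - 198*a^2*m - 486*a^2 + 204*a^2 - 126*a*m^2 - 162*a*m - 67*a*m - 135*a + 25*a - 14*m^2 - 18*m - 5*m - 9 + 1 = 540*a^3 + a^2*(-198*m - 282) + a*(-126*m^2 - 229*m - 110) - 14*m^2 - 23*m - 8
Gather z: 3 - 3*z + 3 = 6 - 3*z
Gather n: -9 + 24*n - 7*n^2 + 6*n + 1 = -7*n^2 + 30*n - 8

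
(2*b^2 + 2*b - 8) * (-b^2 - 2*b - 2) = -2*b^4 - 6*b^3 + 12*b + 16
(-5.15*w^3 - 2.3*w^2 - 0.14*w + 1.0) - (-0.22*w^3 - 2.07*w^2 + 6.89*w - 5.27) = -4.93*w^3 - 0.23*w^2 - 7.03*w + 6.27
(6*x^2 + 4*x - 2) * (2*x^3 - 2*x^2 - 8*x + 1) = 12*x^5 - 4*x^4 - 60*x^3 - 22*x^2 + 20*x - 2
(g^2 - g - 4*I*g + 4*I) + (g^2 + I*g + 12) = 2*g^2 - g - 3*I*g + 12 + 4*I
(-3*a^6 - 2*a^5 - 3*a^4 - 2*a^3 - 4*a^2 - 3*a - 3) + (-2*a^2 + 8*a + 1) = -3*a^6 - 2*a^5 - 3*a^4 - 2*a^3 - 6*a^2 + 5*a - 2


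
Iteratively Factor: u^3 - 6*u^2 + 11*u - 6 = (u - 3)*(u^2 - 3*u + 2) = (u - 3)*(u - 2)*(u - 1)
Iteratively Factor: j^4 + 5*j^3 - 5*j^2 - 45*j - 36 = (j - 3)*(j^3 + 8*j^2 + 19*j + 12) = (j - 3)*(j + 4)*(j^2 + 4*j + 3) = (j - 3)*(j + 1)*(j + 4)*(j + 3)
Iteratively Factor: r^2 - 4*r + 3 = (r - 1)*(r - 3)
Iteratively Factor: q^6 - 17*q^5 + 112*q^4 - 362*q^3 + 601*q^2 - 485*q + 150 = (q - 1)*(q^5 - 16*q^4 + 96*q^3 - 266*q^2 + 335*q - 150) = (q - 1)^2*(q^4 - 15*q^3 + 81*q^2 - 185*q + 150) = (q - 3)*(q - 1)^2*(q^3 - 12*q^2 + 45*q - 50) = (q - 5)*(q - 3)*(q - 1)^2*(q^2 - 7*q + 10) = (q - 5)*(q - 3)*(q - 2)*(q - 1)^2*(q - 5)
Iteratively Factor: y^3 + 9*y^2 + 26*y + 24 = (y + 3)*(y^2 + 6*y + 8) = (y + 3)*(y + 4)*(y + 2)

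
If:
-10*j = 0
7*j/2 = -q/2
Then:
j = 0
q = 0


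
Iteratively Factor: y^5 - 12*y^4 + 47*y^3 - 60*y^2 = (y)*(y^4 - 12*y^3 + 47*y^2 - 60*y) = y*(y - 3)*(y^3 - 9*y^2 + 20*y) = y*(y - 4)*(y - 3)*(y^2 - 5*y) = y^2*(y - 4)*(y - 3)*(y - 5)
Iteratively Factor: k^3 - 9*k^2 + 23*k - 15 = (k - 5)*(k^2 - 4*k + 3) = (k - 5)*(k - 1)*(k - 3)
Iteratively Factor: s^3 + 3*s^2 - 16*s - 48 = (s + 4)*(s^2 - s - 12) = (s - 4)*(s + 4)*(s + 3)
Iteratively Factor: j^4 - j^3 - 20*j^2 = (j + 4)*(j^3 - 5*j^2) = (j - 5)*(j + 4)*(j^2) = j*(j - 5)*(j + 4)*(j)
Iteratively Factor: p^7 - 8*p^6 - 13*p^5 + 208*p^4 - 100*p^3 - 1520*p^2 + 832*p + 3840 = (p - 5)*(p^6 - 3*p^5 - 28*p^4 + 68*p^3 + 240*p^2 - 320*p - 768) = (p - 5)*(p + 2)*(p^5 - 5*p^4 - 18*p^3 + 104*p^2 + 32*p - 384) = (p - 5)*(p + 2)*(p + 4)*(p^4 - 9*p^3 + 18*p^2 + 32*p - 96) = (p - 5)*(p + 2)^2*(p + 4)*(p^3 - 11*p^2 + 40*p - 48) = (p - 5)*(p - 4)*(p + 2)^2*(p + 4)*(p^2 - 7*p + 12) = (p - 5)*(p - 4)^2*(p + 2)^2*(p + 4)*(p - 3)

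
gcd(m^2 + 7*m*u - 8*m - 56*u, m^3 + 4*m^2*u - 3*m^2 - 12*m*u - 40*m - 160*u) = m - 8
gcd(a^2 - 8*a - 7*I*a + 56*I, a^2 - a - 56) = a - 8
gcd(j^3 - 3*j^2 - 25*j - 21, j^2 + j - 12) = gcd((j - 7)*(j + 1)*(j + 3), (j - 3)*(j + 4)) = 1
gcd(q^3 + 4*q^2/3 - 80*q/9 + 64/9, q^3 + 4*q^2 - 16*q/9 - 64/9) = q^2 + 8*q/3 - 16/3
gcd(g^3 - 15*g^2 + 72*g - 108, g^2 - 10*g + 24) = g - 6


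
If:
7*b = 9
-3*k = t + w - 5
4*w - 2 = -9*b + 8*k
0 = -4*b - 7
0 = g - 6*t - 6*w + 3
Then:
No Solution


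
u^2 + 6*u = u*(u + 6)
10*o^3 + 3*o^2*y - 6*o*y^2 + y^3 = (-5*o + y)*(-2*o + y)*(o + y)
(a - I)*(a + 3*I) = a^2 + 2*I*a + 3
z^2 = z^2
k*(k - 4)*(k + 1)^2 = k^4 - 2*k^3 - 7*k^2 - 4*k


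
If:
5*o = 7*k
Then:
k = 5*o/7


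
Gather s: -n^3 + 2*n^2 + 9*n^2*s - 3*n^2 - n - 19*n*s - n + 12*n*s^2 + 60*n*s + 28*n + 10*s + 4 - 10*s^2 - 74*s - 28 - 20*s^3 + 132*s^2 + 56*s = -n^3 - n^2 + 26*n - 20*s^3 + s^2*(12*n + 122) + s*(9*n^2 + 41*n - 8) - 24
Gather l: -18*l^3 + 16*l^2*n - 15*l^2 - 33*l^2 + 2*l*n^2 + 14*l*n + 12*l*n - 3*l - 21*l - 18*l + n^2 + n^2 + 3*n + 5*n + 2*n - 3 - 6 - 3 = -18*l^3 + l^2*(16*n - 48) + l*(2*n^2 + 26*n - 42) + 2*n^2 + 10*n - 12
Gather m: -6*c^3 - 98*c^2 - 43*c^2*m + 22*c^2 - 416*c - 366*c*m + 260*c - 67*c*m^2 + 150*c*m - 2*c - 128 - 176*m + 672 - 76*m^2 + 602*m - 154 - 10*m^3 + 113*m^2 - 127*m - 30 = -6*c^3 - 76*c^2 - 158*c - 10*m^3 + m^2*(37 - 67*c) + m*(-43*c^2 - 216*c + 299) + 360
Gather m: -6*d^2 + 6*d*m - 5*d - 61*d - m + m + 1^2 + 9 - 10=-6*d^2 + 6*d*m - 66*d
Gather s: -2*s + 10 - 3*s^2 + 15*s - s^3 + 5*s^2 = -s^3 + 2*s^2 + 13*s + 10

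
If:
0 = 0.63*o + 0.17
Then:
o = -0.27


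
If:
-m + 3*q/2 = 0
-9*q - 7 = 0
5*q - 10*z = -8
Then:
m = -7/6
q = -7/9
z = 37/90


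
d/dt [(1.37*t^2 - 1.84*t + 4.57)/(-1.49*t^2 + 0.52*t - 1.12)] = (-2.0292*t^2 + 10.5498*t - 0.3156)/(2.2201*t^4 - 1.5496*t^3 + 3.608*t^2 - 1.1648*t + 1.2544)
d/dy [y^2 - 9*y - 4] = 2*y - 9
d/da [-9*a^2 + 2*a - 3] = 2 - 18*a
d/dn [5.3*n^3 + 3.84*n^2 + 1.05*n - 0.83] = 15.9*n^2 + 7.68*n + 1.05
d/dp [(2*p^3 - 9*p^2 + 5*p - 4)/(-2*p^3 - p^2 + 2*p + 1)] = (-20*p^4 + 28*p^3 - 31*p^2 - 26*p + 13)/(4*p^6 + 4*p^5 - 7*p^4 - 8*p^3 + 2*p^2 + 4*p + 1)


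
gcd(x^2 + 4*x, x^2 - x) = x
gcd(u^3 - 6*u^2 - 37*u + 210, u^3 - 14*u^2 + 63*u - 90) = u - 5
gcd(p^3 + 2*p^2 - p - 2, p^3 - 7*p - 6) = p^2 + 3*p + 2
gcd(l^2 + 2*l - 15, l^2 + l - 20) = l + 5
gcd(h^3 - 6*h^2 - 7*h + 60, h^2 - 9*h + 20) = h^2 - 9*h + 20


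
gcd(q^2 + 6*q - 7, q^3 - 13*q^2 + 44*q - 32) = q - 1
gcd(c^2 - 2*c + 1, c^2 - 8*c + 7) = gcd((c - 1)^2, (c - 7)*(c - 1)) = c - 1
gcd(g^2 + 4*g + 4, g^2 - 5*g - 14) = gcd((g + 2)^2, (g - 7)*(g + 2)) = g + 2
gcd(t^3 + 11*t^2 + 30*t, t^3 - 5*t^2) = t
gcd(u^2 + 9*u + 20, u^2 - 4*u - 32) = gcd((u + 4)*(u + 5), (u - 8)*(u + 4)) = u + 4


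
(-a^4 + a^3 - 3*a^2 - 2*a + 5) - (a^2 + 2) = -a^4 + a^3 - 4*a^2 - 2*a + 3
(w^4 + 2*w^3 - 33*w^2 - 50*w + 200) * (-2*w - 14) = -2*w^5 - 18*w^4 + 38*w^3 + 562*w^2 + 300*w - 2800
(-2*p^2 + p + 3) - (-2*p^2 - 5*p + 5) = 6*p - 2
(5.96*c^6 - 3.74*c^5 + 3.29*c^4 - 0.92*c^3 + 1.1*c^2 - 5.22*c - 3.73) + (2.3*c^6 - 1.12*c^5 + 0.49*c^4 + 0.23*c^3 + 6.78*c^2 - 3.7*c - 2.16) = 8.26*c^6 - 4.86*c^5 + 3.78*c^4 - 0.69*c^3 + 7.88*c^2 - 8.92*c - 5.89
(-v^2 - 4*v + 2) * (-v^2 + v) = v^4 + 3*v^3 - 6*v^2 + 2*v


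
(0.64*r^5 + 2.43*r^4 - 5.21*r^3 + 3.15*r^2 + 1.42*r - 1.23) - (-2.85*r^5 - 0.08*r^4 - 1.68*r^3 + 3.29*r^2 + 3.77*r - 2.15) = 3.49*r^5 + 2.51*r^4 - 3.53*r^3 - 0.14*r^2 - 2.35*r + 0.92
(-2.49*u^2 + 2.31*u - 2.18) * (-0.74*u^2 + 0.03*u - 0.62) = 1.8426*u^4 - 1.7841*u^3 + 3.2263*u^2 - 1.4976*u + 1.3516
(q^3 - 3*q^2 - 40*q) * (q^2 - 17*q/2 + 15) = q^5 - 23*q^4/2 + q^3/2 + 295*q^2 - 600*q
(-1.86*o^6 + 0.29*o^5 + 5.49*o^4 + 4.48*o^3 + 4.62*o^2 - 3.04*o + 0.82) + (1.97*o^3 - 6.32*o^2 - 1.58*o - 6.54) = -1.86*o^6 + 0.29*o^5 + 5.49*o^4 + 6.45*o^3 - 1.7*o^2 - 4.62*o - 5.72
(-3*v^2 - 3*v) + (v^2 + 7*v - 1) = -2*v^2 + 4*v - 1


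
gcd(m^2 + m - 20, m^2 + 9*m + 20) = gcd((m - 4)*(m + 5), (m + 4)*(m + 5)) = m + 5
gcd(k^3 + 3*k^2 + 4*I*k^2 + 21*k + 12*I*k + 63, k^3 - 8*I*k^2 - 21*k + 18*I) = k - 3*I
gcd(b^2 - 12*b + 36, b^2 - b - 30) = b - 6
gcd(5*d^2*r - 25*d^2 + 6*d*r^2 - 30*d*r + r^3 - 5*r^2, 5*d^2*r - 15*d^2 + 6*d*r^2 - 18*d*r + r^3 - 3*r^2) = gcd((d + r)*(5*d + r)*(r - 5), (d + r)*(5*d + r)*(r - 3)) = 5*d^2 + 6*d*r + r^2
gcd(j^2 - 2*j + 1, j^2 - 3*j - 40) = 1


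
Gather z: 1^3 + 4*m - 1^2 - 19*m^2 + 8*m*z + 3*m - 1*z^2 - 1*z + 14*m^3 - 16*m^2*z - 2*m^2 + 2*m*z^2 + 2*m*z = 14*m^3 - 21*m^2 + 7*m + z^2*(2*m - 1) + z*(-16*m^2 + 10*m - 1)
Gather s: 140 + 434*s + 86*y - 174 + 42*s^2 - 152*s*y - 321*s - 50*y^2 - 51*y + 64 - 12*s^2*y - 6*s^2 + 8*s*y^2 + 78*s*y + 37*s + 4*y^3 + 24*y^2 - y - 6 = s^2*(36 - 12*y) + s*(8*y^2 - 74*y + 150) + 4*y^3 - 26*y^2 + 34*y + 24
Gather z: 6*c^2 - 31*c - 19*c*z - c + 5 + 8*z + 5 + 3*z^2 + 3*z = 6*c^2 - 32*c + 3*z^2 + z*(11 - 19*c) + 10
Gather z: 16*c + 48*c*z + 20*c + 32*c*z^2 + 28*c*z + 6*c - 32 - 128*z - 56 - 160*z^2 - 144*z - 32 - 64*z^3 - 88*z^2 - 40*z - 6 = 42*c - 64*z^3 + z^2*(32*c - 248) + z*(76*c - 312) - 126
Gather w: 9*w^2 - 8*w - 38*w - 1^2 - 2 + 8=9*w^2 - 46*w + 5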